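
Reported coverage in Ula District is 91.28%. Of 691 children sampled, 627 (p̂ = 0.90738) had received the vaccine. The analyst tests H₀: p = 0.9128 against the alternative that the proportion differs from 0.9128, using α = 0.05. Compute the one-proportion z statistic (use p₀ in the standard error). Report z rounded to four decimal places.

p̂ = 627/691 = 0.907381.
Standard error under H₀: √(0.9128×0.0872/691) = 0.010733.
z = (0.907381 − 0.9128)/0.010733 = -0.005419/0.010733 = -0.5049.
p-value = 2·P(Z > 0.505) ≈ 0.6136. With α = 0.05, fail to reject H₀.

z = -0.5049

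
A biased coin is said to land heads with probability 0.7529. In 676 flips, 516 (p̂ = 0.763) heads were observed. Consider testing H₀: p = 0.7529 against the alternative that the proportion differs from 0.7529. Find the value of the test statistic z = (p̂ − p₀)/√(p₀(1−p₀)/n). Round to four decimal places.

p̂ = 516/676 = 0.7633136.
Under H₀, SE = √(0.7529·0.2471/676) = √(0.000275209) = 0.0165894.
z = (0.7633136 − 0.7529)/0.0165894 = 0.0104136/0.0165894 = 0.6277.

z = 0.6277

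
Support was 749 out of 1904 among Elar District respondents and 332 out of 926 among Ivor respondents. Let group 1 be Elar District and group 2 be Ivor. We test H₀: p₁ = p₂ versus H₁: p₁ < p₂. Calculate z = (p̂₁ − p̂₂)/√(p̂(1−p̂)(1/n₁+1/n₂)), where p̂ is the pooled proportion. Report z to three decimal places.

p̂₁ = 749/1904 ≈ 0.39338, p̂₂ = 332/926 ≈ 0.35853.
Pooled p̂ = (749+332)/(1904+926) = 1081/2830 = 0.38198.
SE = √(p̂(1−p̂)(1/n₁+1/n₂)) = √(0.38198·0.61802·0.00160512) = √(0.000378923) = 0.01947.
z = (0.39338 − 0.35853)/0.01947 = 0.03485/0.01947 = 1.790.

z = 1.790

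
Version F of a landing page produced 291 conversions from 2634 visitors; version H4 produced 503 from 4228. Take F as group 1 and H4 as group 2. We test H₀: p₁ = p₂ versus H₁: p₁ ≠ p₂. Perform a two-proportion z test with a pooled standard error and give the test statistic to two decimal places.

p̂₁ = 291/2634 = 0.11048, p̂₂ = 503/4228 = 0.11897.
Pooled p̂ = (291+503)/(2634+4228) = 794/6862 = 0.11571.
SE = √(0.102321 × 0.000616169) = 0.00794.
z = (0.11048 − 0.11897)/0.00794 = -0.00849/0.00794 = -1.07.

z = -1.07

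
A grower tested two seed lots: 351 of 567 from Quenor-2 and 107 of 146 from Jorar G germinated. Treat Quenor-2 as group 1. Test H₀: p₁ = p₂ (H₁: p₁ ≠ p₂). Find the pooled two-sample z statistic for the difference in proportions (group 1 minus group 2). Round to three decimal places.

p̂₁ = 351/567 = 0.61905, p̂₂ = 107/146 = 0.73288.
Pooled p̂ = (351+107)/(567+146) = 458/713 = 0.64236.
SE = √(p̂(1−p̂)(1/n₁+1/n₂)) = √(0.64236·0.35764·0.00861298) = √(0.0019787) = 0.04448.
z = (0.61905 − 0.73288)/0.04448 = -0.11383/0.04448 = -2.559.
Two-sided p-value ≈ 2·Φ(−2.559) = 0.0105.

z = -2.559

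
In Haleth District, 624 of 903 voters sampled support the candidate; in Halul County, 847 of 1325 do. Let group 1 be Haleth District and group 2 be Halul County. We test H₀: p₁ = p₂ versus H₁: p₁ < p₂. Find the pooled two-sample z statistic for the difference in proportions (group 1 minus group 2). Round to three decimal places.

z = 2.534

p̂₁ = 624/903 ≈ 0.691030, p̂₂ = 847/1325 ≈ 0.639245.
Pooled p̂ = (624+847)/(903+1325) = 1471/2228 = 0.660233.
SE = √(0.224325 × 0.00186214) = 0.020438.
z = (0.691030 − 0.639245)/0.020438 = 0.051785/0.020438 = 2.534.
p-value = P(Z < 2.534) ≈ 0.9944.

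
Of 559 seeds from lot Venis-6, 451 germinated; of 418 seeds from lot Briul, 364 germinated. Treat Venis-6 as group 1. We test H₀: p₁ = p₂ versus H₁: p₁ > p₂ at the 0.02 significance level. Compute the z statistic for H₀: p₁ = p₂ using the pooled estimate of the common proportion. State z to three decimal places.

z = -2.662

p̂₁ = 451/559 ≈ 0.80680, p̂₂ = 364/418 ≈ 0.87081.
Pooled p̂ = (451+364)/(559+418) = 815/977 = 0.83419.
SE = √(p̂(1−p̂)(1/n₁+1/n₂)) = √(0.83419·0.16581·0.00418125) = √(0.000578349) = 0.02405.
z = (0.80680 − 0.87081)/0.02405 = -0.06401/0.02405 = -2.662.
p-value = P(Z > -2.662) ≈ 0.9961. With α = 0.02, fail to reject H₀.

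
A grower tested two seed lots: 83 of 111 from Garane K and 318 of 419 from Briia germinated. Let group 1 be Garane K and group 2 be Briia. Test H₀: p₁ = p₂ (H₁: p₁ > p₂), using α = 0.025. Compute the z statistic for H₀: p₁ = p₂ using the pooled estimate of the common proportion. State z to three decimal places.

p̂₁ = 83/111 ≈ 0.747748, p̂₂ = 318/419 ≈ 0.758950.
Pooled p̂ = (83+318)/(111+419) = 401/530 = 0.756604.
SE = √(0.184155 × 0.0113956) = 0.045810.
z = (0.747748 − 0.758950)/0.045810 = -0.011202/0.045810 = -0.245.
p-value = P(Z > -0.245) ≈ 0.5966, so at α = 0.025 we fail to reject H₀.

z = -0.245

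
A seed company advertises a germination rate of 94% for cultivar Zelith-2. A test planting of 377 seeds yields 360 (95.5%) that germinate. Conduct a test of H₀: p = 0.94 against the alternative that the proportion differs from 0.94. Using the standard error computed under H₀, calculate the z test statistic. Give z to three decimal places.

z = 1.219

p̂ = 360/377 ≈ 0.95491.
Under H₀, SE = √(0.94·0.06/377) = √(0.000149602) = 0.01223.
z = (0.95491 − 0.94)/0.01223 = 0.01491/0.01223 = 1.219.
Two-sided p-value ≈ 2·Φ(−1.219) = 0.2229.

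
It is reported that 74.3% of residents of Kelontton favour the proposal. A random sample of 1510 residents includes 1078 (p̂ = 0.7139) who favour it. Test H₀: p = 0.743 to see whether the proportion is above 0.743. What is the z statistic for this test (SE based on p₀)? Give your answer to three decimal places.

z = -2.587

p̂ = 1078/1510 ≈ 0.713907.
Under H₀, SE = √(0.743·0.257/1510) = √(0.000126458) = 0.011245.
z = (0.713907 − 0.743)/0.011245 = -0.029093/0.011245 = -2.587.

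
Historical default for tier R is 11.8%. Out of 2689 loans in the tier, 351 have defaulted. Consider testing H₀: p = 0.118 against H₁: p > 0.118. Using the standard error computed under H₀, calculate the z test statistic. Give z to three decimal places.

p̂ = 351/2689 = 0.13053.
SE = √(p₀(1−p₀)/n) = √(0.10408/2689) = 0.00622.
z = (0.13053 − 0.118)/0.00622 = 0.01253/0.00622 = 2.014.

z = 2.014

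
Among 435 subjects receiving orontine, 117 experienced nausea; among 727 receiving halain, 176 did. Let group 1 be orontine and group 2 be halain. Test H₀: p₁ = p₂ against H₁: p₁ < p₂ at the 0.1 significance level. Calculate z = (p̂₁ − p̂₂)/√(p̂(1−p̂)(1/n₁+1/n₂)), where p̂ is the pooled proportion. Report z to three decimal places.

p̂₁ = 117/435 ≈ 0.26897, p̂₂ = 176/727 ≈ 0.24209.
Pooled p̂ = (117+176)/(435+727) = 293/1162 = 0.25215.
SE = √(p̂(1−p̂)(1/n₁+1/n₂)) = √(0.25215·0.74785·0.00367437) = √(0.000692879) = 0.02632.
z = (0.26897 − 0.24209)/0.02632 = 0.02688/0.02632 = 1.021.
p-value = P(Z < 1.021) ≈ 0.8464, so at α = 0.1 we fail to reject H₀.

z = 1.021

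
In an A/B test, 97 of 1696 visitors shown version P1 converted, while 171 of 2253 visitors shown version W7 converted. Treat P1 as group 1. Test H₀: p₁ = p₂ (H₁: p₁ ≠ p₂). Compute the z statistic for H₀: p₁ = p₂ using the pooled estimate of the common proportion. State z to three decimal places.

z = -2.313

p̂₁ = 97/1696 ≈ 0.05719, p̂₂ = 171/2253 ≈ 0.07590.
Pooled p̂ = (97+171)/(1696+2253) = 268/3949 = 0.06787.
SE = √(p̂(1−p̂)(1/n₁+1/n₂)) = √(0.06787·0.93213·0.00103348) = √(6.53772e-05) = 0.00809.
z = (0.05719 − 0.07590)/0.00809 = -0.01871/0.00809 = -2.313.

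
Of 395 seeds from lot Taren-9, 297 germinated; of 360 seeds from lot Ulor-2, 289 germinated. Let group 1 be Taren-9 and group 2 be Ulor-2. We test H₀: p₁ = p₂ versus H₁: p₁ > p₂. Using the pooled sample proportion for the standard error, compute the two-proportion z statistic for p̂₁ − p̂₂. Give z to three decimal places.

z = -1.675

p̂₁ = 297/395 ≈ 0.75190, p̂₂ = 289/360 ≈ 0.80278.
Pooled p̂ = (297+289)/(395+360) = 586/755 = 0.77616.
SE = √(p̂(1−p̂)(1/n₁+1/n₂)) = √(0.77616·0.22384·0.00530942) = √(0.000922439) = 0.03037.
z = (0.75190 − 0.80278)/0.03037 = -0.05088/0.03037 = -1.675.
p-value = P(Z > -1.675) ≈ 0.9531.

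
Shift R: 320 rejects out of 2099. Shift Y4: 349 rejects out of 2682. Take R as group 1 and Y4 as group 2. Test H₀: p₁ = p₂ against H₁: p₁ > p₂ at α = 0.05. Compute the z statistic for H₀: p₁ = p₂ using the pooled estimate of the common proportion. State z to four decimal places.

p̂₁ = 320/2099 = 0.152454, p̂₂ = 349/2682 = 0.130127.
Pooled p̂ = (320+349)/(2099+2682) = 669/4781 = 0.139929.
SE = √(p̂(1−p̂)(1/n₁+1/n₂)) = √(0.139929·0.860071·0.000849273) = √(0.000102209) = 0.010110.
z = (0.152454 − 0.130127)/0.010110 = 0.022327/0.010110 = 2.2084.
p-value = P(Z > 2.208) ≈ 0.0136. With α = 0.05, reject H₀.

z = 2.2084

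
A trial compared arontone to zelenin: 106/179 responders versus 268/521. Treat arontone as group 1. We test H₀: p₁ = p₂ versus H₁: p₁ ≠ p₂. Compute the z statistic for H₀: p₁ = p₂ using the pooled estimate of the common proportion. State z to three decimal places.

p̂₁ = 106/179 ≈ 0.59218, p̂₂ = 268/521 ≈ 0.51440.
Pooled p̂ = (106+268)/(179+521) = 374/700 = 0.53429.
SE = √(0.248824 × 0.00750598) = 0.04322.
z = (0.59218 − 0.51440)/0.04322 = 0.07778/0.04322 = 1.800.
p-value = 2·P(Z > 1.800) ≈ 0.0719.

z = 1.800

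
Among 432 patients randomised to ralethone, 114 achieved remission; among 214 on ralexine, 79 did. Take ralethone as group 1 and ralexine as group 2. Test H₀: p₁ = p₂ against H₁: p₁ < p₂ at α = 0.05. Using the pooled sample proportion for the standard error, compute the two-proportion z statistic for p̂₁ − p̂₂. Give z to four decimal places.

p̂₁ = 114/432 = 0.263889, p̂₂ = 79/214 = 0.369159.
Pooled p̂ = (114+79)/(432+214) = 193/646 = 0.298762.
SE = √(p̂(1−p̂)(1/n₁+1/n₂)) = √(0.298762·0.701238·0.00698771) = √(0.00146395) = 0.038262.
z = (0.263889 − 0.369159)/0.038262 = -0.105270/0.038262 = -2.7513.
p-value = P(Z < -2.751) ≈ 0.0030. With α = 0.05, reject H₀.

z = -2.7513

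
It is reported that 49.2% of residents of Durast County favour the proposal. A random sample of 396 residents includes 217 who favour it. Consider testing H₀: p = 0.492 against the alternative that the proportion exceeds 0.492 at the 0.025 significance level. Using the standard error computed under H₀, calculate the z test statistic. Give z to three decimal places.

z = 2.228

p̂ = 217/396 = 0.547980.
Standard error under H₀: √(0.492×0.508/396) = 0.025123.
z = (0.547980 − 0.492)/0.025123 = 0.055980/0.025123 = 2.228.
p-value = P(Z > 2.228) ≈ 0.0129; since p < α = 0.025, reject H₀.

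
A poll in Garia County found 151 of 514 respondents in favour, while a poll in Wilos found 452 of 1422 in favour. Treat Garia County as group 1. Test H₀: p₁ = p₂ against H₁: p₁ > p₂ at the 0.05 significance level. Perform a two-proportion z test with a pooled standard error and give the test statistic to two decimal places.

z = -1.01

p̂₁ = 151/514 = 0.2938, p̂₂ = 452/1422 = 0.3179.
Pooled p̂ = (151+452)/(514+1422) = 603/1936 = 0.3115.
SE = √(p̂(1−p̂)(1/n₁+1/n₂)) = √(0.3115·0.6885·0.00264876) = √(0.000568041) = 0.0238.
z = (0.2938 − 0.3179)/0.0238 = -0.0241/0.0238 = -1.01.
p-value = P(Z > -1.011) ≈ 0.8439, so at α = 0.05 we fail to reject H₀.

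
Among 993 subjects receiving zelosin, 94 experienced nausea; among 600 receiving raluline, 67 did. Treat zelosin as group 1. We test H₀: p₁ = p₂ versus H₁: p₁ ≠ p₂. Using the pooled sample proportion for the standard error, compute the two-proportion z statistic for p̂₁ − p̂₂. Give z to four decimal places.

p̂₁ = 94/993 = 0.094663, p̂₂ = 67/600 = 0.111667.
Pooled p̂ = (94+67)/(993+600) = 161/1593 = 0.101067.
SE = √(p̂(1−p̂)(1/n₁+1/n₂)) = √(0.101067·0.898933·0.00267372) = √(0.000242914) = 0.015586.
z = (0.094663 − 0.111667)/0.015586 = -0.017004/0.015586 = -1.0910.
p-value = 2·P(Z > 1.091) ≈ 0.2753.

z = -1.0910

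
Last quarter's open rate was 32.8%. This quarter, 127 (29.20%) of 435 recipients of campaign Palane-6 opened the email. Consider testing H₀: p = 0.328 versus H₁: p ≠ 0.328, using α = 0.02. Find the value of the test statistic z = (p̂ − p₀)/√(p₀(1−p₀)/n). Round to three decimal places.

z = -1.601

p̂ = 127/435 = 0.291954.
Standard error under H₀: √(0.328×0.672/435) = 0.022510.
z = (0.291954 − 0.328)/0.022510 = -0.036046/0.022510 = -1.601.
p-value = 2·P(Z > 1.601) ≈ 0.1093, so at α = 0.02 we fail to reject H₀.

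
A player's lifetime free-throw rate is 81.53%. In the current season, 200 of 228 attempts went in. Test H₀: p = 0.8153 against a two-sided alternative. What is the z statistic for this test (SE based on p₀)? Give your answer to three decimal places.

p̂ = 200/228 ≈ 0.87719.
Under H₀, SE = √(0.8153·0.1847/228) = √(0.000660465) = 0.02570.
z = (0.87719 − 0.8153)/0.02570 = 0.06189/0.02570 = 2.408.

z = 2.408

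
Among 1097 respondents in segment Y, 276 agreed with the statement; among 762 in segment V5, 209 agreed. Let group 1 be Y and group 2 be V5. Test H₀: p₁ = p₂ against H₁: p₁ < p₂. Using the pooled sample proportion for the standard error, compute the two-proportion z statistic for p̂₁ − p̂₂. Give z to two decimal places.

z = -1.10

p̂₁ = 276/1097 = 0.2516, p̂₂ = 209/762 = 0.2743.
Pooled p̂ = (276+209)/(1097+762) = 485/1859 = 0.2609.
SE = √(p̂(1−p̂)(1/n₁+1/n₂)) = √(0.2609·0.7391·0.00222391) = √(0.000428832) = 0.0207.
z = (0.2516 − 0.2743)/0.0207 = -0.0227/0.0207 = -1.10.
p-value = P(Z < -1.095) ≈ 0.1367.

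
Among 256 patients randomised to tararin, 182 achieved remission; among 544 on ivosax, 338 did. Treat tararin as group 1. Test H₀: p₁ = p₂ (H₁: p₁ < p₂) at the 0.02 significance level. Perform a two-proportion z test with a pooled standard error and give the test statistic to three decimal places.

z = 2.479

p̂₁ = 182/256 = 0.71094, p̂₂ = 338/544 = 0.62132.
Pooled p̂ = (182+338)/(256+544) = 520/800 = 0.65000.
SE = √(0.2275 × 0.00574449) = 0.03615.
z = (0.71094 − 0.62132)/0.03615 = 0.08962/0.03615 = 2.479.
p-value = P(Z < 2.479) ≈ 0.9934. With α = 0.02, fail to reject H₀.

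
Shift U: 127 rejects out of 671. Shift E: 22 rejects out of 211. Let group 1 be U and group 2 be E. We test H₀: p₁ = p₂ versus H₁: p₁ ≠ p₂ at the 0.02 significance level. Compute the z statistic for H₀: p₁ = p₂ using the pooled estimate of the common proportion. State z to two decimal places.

p̂₁ = 127/671 ≈ 0.1893, p̂₂ = 22/211 ≈ 0.1043.
Pooled p̂ = (127+22)/(671+211) = 149/882 = 0.1689.
SE = √(0.140395 × 0.00622965) = 0.0296.
z = (0.1893 − 0.1043)/0.0296 = 0.0850/0.0296 = 2.87.
p-value = 2·P(Z > 2.874) ≈ 0.0040, so at α = 0.02 we reject H₀.

z = 2.87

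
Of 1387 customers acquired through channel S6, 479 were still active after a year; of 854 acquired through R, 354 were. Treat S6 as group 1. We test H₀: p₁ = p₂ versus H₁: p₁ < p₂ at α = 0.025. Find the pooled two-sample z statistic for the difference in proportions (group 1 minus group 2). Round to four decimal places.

p̂₁ = 479/1387 = 0.345350, p̂₂ = 354/854 = 0.414520.
Pooled p̂ = (479+354)/(1387+854) = 833/2241 = 0.371709.
SE = √(p̂(1−p̂)(1/n₁+1/n₂)) = √(0.371709·0.628291·0.00189194) = √(0.000441847) = 0.021020.
z = (0.345350 − 0.414520)/0.021020 = -0.069170/0.021020 = -3.2907.
p-value = P(Z < -3.291) ≈ 0.0005; since p < α = 0.025, reject H₀.

z = -3.2907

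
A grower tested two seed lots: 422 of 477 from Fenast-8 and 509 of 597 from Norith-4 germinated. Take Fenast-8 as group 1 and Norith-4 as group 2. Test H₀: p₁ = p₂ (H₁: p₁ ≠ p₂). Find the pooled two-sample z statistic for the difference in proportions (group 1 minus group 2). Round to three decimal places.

p̂₁ = 422/477 ≈ 0.88470, p̂₂ = 509/597 ≈ 0.85260.
Pooled p̂ = (422+509)/(477+597) = 931/1074 = 0.86685.
SE = √(p̂(1−p̂)(1/n₁+1/n₂)) = √(0.86685·0.13315·0.00377148) = √(0.0004353) = 0.02086.
z = (0.88470 − 0.85260)/0.02086 = 0.03210/0.02086 = 1.539.

z = 1.539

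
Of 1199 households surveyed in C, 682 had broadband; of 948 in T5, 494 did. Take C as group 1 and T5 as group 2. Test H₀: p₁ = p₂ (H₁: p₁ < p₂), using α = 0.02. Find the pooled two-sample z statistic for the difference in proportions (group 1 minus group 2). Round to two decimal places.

p̂₁ = 682/1199 = 0.5688, p̂₂ = 494/948 = 0.5211.
Pooled p̂ = (682+494)/(1199+948) = 1176/2147 = 0.5477.
SE = √(p̂(1−p̂)(1/n₁+1/n₂)) = √(0.5477·0.4523·0.00188888) = √(0.000467915) = 0.0216.
z = (0.5688 − 0.5211)/0.0216 = 0.0477/0.0216 = 2.21.
p-value = P(Z < 2.206) ≈ 0.9863; since p > α = 0.02, fail to reject H₀.

z = 2.21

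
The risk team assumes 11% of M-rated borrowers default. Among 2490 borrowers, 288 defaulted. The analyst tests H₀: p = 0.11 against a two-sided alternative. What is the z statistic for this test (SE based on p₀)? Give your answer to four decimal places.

p̂ = 288/2490 = 0.1156627.
Under H₀, SE = √(0.11·0.89/2490) = √(3.93173e-05) = 0.0062703.
z = (0.1156627 − 0.11)/0.0062703 = 0.0056627/0.0062703 = 0.9031.
p-value = 2·P(Z > 0.903) ≈ 0.3665.

z = 0.9031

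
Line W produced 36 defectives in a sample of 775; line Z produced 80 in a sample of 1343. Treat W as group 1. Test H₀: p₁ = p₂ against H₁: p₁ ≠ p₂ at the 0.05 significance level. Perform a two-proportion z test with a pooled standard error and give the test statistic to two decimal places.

p̂₁ = 36/775 ≈ 0.04645, p̂₂ = 80/1343 ≈ 0.05957.
Pooled p̂ = (36+80)/(775+1343) = 116/2118 = 0.05477.
SE = √(p̂(1−p̂)(1/n₁+1/n₂)) = √(0.05477·0.94523·0.00203492) = √(0.000105346) = 0.01026.
z = (0.04645 − 0.05957)/0.01026 = -0.01312/0.01026 = -1.28.
Two-sided p-value ≈ 2·Φ(−1.278) = 0.2013. With α = 0.05, fail to reject H₀.

z = -1.28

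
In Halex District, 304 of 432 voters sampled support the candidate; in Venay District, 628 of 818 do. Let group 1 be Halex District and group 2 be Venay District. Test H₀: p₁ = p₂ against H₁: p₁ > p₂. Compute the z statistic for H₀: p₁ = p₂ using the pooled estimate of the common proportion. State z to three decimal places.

z = -2.472

p̂₁ = 304/432 ≈ 0.70370, p̂₂ = 628/818 ≈ 0.76773.
Pooled p̂ = (304+628)/(432+818) = 932/1250 = 0.74560.
SE = √(0.189681 × 0.00353731) = 0.02590.
z = (0.70370 − 0.76773)/0.02590 = -0.06403/0.02590 = -2.472.
p-value = P(Z > -2.472) ≈ 0.9933.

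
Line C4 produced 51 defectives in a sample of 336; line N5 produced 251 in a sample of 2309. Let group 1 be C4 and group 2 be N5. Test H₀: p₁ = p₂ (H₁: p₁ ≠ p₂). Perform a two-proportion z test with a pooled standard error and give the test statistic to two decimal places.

p̂₁ = 51/336 = 0.1518, p̂₂ = 251/2309 = 0.1087.
Pooled p̂ = (51+251)/(336+2309) = 302/2645 = 0.1142.
SE = √(0.101141 × 0.00340928) = 0.0186.
z = (0.1518 − 0.1087)/0.0186 = 0.0431/0.0186 = 2.32.

z = 2.32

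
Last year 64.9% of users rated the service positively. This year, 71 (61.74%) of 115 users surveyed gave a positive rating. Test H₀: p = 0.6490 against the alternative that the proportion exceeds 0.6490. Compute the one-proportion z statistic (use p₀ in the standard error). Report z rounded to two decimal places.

p̂ = 71/115 ≈ 0.6174.
Under H₀, SE = √(0.649·0.351/115) = √(0.00198086) = 0.0445.
z = (0.6174 − 0.649)/0.0445 = -0.0316/0.0445 = -0.71.

z = -0.71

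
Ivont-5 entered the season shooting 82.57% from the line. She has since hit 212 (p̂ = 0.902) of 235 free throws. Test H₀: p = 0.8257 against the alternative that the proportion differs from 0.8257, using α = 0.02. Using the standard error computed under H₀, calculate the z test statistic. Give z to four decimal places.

z = 3.0883

p̂ = 212/235 = 0.9021277.
SE = √(p₀(1−p₀)/n) = √(0.14392/235) = 0.0247472.
z = (0.9021277 − 0.8257)/0.0247472 = 0.0764277/0.0247472 = 3.0883.
Two-sided p-value ≈ 2·Φ(−3.088) = 0.0020, so at α = 0.02 we reject H₀.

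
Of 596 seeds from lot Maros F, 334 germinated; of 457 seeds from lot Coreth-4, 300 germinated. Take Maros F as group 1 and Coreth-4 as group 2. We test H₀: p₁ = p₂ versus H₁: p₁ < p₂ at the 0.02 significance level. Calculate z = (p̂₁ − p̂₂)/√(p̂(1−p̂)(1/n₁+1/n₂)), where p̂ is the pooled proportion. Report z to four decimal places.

z = -3.1561

p̂₁ = 334/596 = 0.560403, p̂₂ = 300/457 = 0.656455.
Pooled p̂ = (334+300)/(596+457) = 634/1053 = 0.602089.
SE = √(p̂(1−p̂)(1/n₁+1/n₂)) = √(0.602089·0.397911·0.00386604) = √(0.000926216) = 0.030434.
z = (0.560403 − 0.656455)/0.030434 = -0.096052/0.030434 = -3.1561.
p-value = P(Z < -3.156) ≈ 0.0008. With α = 0.02, reject H₀.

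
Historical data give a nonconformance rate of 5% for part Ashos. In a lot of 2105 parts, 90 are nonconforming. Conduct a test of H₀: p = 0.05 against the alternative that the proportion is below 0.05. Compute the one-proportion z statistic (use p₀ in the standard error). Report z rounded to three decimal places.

p̂ = 90/2105 ≈ 0.042755.
SE = √(p₀(1−p₀)/n) = √(0.0475/2105) = 0.004750.
z = (0.042755 − 0.05)/0.004750 = -0.007245/0.004750 = -1.525.

z = -1.525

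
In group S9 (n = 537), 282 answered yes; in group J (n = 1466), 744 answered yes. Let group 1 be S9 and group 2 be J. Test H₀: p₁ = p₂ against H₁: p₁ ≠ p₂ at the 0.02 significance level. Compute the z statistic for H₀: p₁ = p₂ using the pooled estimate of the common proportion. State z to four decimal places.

z = 0.6995

p̂₁ = 282/537 ≈ 0.525140, p̂₂ = 744/1466 ≈ 0.507503.
Pooled p̂ = (282+744)/(537+1466) = 1026/2003 = 0.512232.
SE = √(0.24985 × 0.00254433) = 0.025213.
z = (0.525140 − 0.507503)/0.025213 = 0.017637/0.025213 = 0.6995.
Two-sided p-value ≈ 2·Φ(−0.699) = 0.4842. With α = 0.02, fail to reject H₀.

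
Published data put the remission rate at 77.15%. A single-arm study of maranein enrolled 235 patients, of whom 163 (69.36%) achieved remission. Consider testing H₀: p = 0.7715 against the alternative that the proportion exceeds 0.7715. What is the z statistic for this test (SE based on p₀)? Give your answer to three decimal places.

p̂ = 163/235 ≈ 0.693617.
Standard error under H₀: √(0.7715×0.2285/235) = 0.027389.
z = (0.693617 − 0.7715)/0.027389 = -0.077883/0.027389 = -2.844.

z = -2.844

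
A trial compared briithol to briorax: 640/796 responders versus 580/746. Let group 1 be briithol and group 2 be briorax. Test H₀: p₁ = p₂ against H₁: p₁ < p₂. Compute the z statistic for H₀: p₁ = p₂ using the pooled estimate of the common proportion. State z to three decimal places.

z = 1.281

p̂₁ = 640/796 ≈ 0.804020, p̂₂ = 580/746 ≈ 0.777480.
Pooled p̂ = (640+580)/(796+746) = 1220/1542 = 0.791180.
SE = √(0.165214 × 0.00259676) = 0.020713.
z = (0.804020 − 0.777480)/0.020713 = 0.026540/0.020713 = 1.281.
p-value = P(Z < 1.281) ≈ 0.9000.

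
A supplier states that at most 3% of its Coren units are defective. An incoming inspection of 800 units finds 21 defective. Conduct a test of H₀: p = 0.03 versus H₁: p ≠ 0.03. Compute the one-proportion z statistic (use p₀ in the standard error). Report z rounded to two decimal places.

p̂ = 21/800 = 0.02625.
SE = √(p₀(1−p₀)/n) = √(0.0291/800) = 0.00603.
z = (0.02625 − 0.03)/0.00603 = -0.00375/0.00603 = -0.62.
p-value = 2·P(Z > 0.622) ≈ 0.5341.

z = -0.62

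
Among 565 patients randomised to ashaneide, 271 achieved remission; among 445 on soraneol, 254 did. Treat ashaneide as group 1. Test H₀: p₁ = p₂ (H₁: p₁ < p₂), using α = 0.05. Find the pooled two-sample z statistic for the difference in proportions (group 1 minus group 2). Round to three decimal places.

p̂₁ = 271/565 = 0.47965, p̂₂ = 254/445 = 0.57079.
Pooled p̂ = (271+254)/(565+445) = 525/1010 = 0.51980.
SE = √(0.249608 × 0.0040171) = 0.03167.
z = (0.47965 − 0.57079)/0.03167 = -0.09114/0.03167 = -2.878.
p-value = P(Z < -2.878) ≈ 0.0020, so at α = 0.05 we reject H₀.

z = -2.878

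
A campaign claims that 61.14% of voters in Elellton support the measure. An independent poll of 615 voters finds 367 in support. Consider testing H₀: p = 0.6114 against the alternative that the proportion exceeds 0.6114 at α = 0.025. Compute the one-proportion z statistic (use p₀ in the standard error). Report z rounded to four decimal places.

p̂ = 367/615 = 0.596748.
Standard error under H₀: √(0.6114×0.3886/615) = 0.019655.
z = (0.596748 − 0.6114)/0.019655 = -0.014652/0.019655 = -0.7455.
p-value = P(Z > -0.745) ≈ 0.7720; since p > α = 0.025, fail to reject H₀.

z = -0.7455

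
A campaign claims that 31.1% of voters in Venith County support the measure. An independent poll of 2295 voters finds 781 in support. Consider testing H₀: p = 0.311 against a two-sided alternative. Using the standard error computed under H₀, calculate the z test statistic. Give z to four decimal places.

p̂ = 781/2295 = 0.3403050.
Under H₀, SE = √(0.311·0.689/2295) = √(9.33678e-05) = 0.0096627.
z = (0.3403050 − 0.311)/0.0096627 = 0.0293050/0.0096627 = 3.0328.
p-value = 2·P(Z > 3.033) ≈ 0.0024.

z = 3.0328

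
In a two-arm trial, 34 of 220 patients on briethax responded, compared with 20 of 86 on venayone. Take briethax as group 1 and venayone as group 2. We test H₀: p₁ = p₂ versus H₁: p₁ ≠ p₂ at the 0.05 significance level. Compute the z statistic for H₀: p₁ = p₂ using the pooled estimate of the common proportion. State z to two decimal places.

z = -1.61

p̂₁ = 34/220 ≈ 0.1545, p̂₂ = 20/86 ≈ 0.2326.
Pooled p̂ = (34+20)/(220+86) = 54/306 = 0.1765.
SE = √(p̂(1−p̂)(1/n₁+1/n₂)) = √(0.1765·0.8235·0.0161734) = √(0.00235045) = 0.0485.
z = (0.1545 − 0.2326)/0.0485 = -0.0781/0.0485 = -1.61.
Two-sided p-value ≈ 2·Φ(−1.609) = 0.1076; since p > α = 0.05, fail to reject H₀.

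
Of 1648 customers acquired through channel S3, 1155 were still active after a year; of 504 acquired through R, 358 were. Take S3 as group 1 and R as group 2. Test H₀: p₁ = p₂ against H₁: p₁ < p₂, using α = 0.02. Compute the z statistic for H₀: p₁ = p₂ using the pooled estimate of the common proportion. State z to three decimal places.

z = -0.407

p̂₁ = 1155/1648 = 0.70085, p̂₂ = 358/504 = 0.71032.
Pooled p̂ = (1155+358)/(1648+504) = 1513/2152 = 0.70307.
SE = √(p̂(1−p̂)(1/n₁+1/n₂)) = √(0.70307·0.29693·0.00259092) = √(0.000540891) = 0.02326.
z = (0.70085 − 0.71032)/0.02326 = -0.00947/0.02326 = -0.407.
p-value = P(Z < -0.407) ≈ 0.3420. With α = 0.02, fail to reject H₀.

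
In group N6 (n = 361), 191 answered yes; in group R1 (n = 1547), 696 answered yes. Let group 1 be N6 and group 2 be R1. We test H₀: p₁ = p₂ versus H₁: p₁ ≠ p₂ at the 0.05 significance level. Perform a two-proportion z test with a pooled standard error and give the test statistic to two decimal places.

p̂₁ = 191/361 ≈ 0.52909, p̂₂ = 696/1547 ≈ 0.44990.
Pooled p̂ = (191+696)/(361+1547) = 887/1908 = 0.46488.
SE = √(0.248767 × 0.0034165) = 0.02915.
z = (0.52909 − 0.44990)/0.02915 = 0.07919/0.02915 = 2.72.
p-value = 2·P(Z > 2.716) ≈ 0.0066, so at α = 0.05 we reject H₀.

z = 2.72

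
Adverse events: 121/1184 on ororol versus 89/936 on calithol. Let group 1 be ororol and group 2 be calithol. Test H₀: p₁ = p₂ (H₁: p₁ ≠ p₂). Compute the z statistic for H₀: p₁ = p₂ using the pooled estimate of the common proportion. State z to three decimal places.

p̂₁ = 121/1184 = 0.10220, p̂₂ = 89/936 = 0.09509.
Pooled p̂ = (121+89)/(1184+936) = 210/2120 = 0.09906.
SE = √(p̂(1−p̂)(1/n₁+1/n₂)) = √(0.09906·0.90094·0.00191297) = √(0.000170722) = 0.01307.
z = (0.10220 − 0.09509)/0.01307 = 0.00711/0.01307 = 0.544.

z = 0.544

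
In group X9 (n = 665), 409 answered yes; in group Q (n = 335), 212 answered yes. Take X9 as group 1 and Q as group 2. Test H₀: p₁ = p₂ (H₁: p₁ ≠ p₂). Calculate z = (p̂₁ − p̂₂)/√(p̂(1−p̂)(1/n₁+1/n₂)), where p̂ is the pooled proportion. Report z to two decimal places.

z = -0.55

p̂₁ = 409/665 = 0.6150, p̂₂ = 212/335 = 0.6328.
Pooled p̂ = (409+212)/(665+335) = 621/1000 = 0.6210.
SE = √(0.235359 × 0.00448883) = 0.0325.
z = (0.6150 − 0.6328)/0.0325 = -0.0178/0.0325 = -0.55.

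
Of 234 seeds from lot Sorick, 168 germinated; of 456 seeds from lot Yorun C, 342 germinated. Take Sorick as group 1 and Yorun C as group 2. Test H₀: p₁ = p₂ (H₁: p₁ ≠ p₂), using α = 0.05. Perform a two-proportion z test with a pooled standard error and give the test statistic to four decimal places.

z = -0.9077

p̂₁ = 168/234 ≈ 0.717949, p̂₂ = 342/456 ≈ 0.750000.
Pooled p̂ = (168+342)/(234+456) = 510/690 = 0.739130.
SE = √(p̂(1−p̂)(1/n₁+1/n₂)) = √(0.739130·0.260870·0.00646649) = √(0.00124685) = 0.035311.
z = (0.717949 − 0.750000)/0.035311 = -0.032051/0.035311 = -0.9077.
p-value = 2·P(Z > 0.908) ≈ 0.3640. With α = 0.05, fail to reject H₀.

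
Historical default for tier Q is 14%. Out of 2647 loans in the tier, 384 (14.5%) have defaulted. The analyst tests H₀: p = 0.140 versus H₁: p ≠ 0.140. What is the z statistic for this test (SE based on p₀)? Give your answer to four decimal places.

z = 0.7517

p̂ = 384/2647 ≈ 0.1450699.
Under H₀, SE = √(0.14·0.86/2647) = √(4.54855e-05) = 0.0067443.
z = (0.1450699 − 0.14)/0.0067443 = 0.0050699/0.0067443 = 0.7517.
p-value = 2·P(Z > 0.752) ≈ 0.4522.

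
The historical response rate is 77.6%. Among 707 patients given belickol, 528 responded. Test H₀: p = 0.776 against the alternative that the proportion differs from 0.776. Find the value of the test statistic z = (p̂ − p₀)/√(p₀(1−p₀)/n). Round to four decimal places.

p̂ = 528/707 = 0.746818.
Standard error under H₀: √(0.776×0.224/707) = 0.015680.
z = (0.746818 − 0.776)/0.015680 = -0.029182/0.015680 = -1.8611.
p-value = 2·P(Z > 1.861) ≈ 0.0627.

z = -1.8611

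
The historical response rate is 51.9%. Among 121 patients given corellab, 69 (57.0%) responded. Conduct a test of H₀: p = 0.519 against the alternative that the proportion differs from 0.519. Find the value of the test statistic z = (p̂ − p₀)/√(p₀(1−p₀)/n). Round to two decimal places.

z = 1.13

p̂ = 69/121 = 0.5702.
SE = √(p₀(1−p₀)/n) = √(0.24964/121) = 0.0454.
z = (0.5702 − 0.519)/0.0454 = 0.0512/0.0454 = 1.13.
p-value = 2·P(Z > 1.128) ≈ 0.2592.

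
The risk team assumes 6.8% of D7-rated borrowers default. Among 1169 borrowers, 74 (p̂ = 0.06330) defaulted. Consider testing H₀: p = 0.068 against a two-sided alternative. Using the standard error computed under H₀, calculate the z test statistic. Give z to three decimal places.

p̂ = 74/1169 = 0.063302.
Under H₀, SE = √(0.068·0.932/1169) = √(5.42139e-05) = 0.007363.
z = (0.063302 − 0.068)/0.007363 = -0.004698/0.007363 = -0.638.
Two-sided p-value ≈ 2·Φ(−0.638) = 0.5234.

z = -0.638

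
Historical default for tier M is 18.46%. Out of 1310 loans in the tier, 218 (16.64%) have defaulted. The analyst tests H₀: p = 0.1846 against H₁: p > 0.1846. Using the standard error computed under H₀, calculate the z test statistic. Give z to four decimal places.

z = -1.6967

p̂ = 218/1310 ≈ 0.1664122.
Under H₀, SE = √(0.1846·0.8154/1310) = √(0.000114903) = 0.0107193.
z = (0.1664122 − 0.1846)/0.0107193 = -0.0181878/0.0107193 = -1.6967.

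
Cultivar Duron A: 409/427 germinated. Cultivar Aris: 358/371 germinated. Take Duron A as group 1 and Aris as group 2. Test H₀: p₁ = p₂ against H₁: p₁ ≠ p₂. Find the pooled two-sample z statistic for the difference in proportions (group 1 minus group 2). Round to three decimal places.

z = -0.519

p̂₁ = 409/427 = 0.95785, p̂₂ = 358/371 = 0.96496.
Pooled p̂ = (409+358)/(427+371) = 767/798 = 0.96115.
SE = √(p̂(1−p̂)(1/n₁+1/n₂)) = √(0.96115·0.03885·0.00503734) = √(0.000188084) = 0.01371.
z = (0.95785 − 0.96496)/0.01371 = -0.00711/0.01371 = -0.519.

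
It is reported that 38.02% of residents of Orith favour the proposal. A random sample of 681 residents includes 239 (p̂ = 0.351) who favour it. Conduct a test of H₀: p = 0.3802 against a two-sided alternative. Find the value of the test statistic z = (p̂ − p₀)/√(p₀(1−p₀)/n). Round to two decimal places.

p̂ = 239/681 = 0.3510.
Under H₀, SE = √(0.3802·0.6198/681) = √(0.000346032) = 0.0186.
z = (0.3510 − 0.3802)/0.0186 = -0.0292/0.0186 = -1.57.
Two-sided p-value ≈ 2·Φ(−1.572) = 0.1159.

z = -1.57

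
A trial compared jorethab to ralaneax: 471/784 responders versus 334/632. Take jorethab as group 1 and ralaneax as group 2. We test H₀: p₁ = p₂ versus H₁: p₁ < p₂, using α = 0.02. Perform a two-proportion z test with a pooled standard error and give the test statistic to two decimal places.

z = 2.73

p̂₁ = 471/784 = 0.6008, p̂₂ = 334/632 = 0.5285.
Pooled p̂ = (471+334)/(784+632) = 805/1416 = 0.5685.
SE = √(p̂(1−p̂)(1/n₁+1/n₂)) = √(0.5685·0.4315·0.00285779) = √(0.000701037) = 0.0265.
z = (0.6008 − 0.5285)/0.0265 = 0.0723/0.0265 = 2.73.
p-value = P(Z < 2.730) ≈ 0.9968; since p > α = 0.02, fail to reject H₀.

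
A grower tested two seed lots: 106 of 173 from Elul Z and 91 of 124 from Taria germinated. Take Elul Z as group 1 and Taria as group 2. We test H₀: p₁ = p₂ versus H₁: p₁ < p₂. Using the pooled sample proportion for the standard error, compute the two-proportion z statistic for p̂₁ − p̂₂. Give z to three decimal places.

z = -2.179

p̂₁ = 106/173 = 0.61272, p̂₂ = 91/124 = 0.73387.
Pooled p̂ = (106+91)/(173+124) = 197/297 = 0.66330.
SE = √(0.223333 × 0.0138449) = 0.05561.
z = (0.61272 − 0.73387)/0.05561 = -0.12115/0.05561 = -2.179.
p-value = P(Z < -2.179) ≈ 0.0147.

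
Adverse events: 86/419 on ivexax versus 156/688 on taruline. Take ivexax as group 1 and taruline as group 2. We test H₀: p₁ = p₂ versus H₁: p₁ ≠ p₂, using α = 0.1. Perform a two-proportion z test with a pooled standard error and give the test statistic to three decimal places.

z = -0.839

p̂₁ = 86/419 ≈ 0.20525, p̂₂ = 156/688 ≈ 0.22674.
Pooled p̂ = (86+156)/(419+688) = 242/1107 = 0.21861.
SE = √(p̂(1−p̂)(1/n₁+1/n₂)) = √(0.21861·0.78139·0.00384012) = √(0.000655966) = 0.02561.
z = (0.20525 − 0.22674)/0.02561 = -0.02149/0.02561 = -0.839.
Two-sided p-value ≈ 2·Φ(−0.839) = 0.4014. With α = 0.1, fail to reject H₀.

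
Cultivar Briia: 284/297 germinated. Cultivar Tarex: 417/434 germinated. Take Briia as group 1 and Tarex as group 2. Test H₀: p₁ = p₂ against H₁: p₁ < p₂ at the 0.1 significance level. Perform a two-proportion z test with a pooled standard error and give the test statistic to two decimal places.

z = -0.31

p̂₁ = 284/297 = 0.9562, p̂₂ = 417/434 = 0.9608.
Pooled p̂ = (284+417)/(297+434) = 701/731 = 0.9590.
SE = √(p̂(1−p̂)(1/n₁+1/n₂)) = √(0.9590·0.0410·0.00567115) = √(0.000223191) = 0.0149.
z = (0.9562 − 0.9608)/0.0149 = -0.0046/0.0149 = -0.31.
p-value = P(Z < -0.308) ≈ 0.3791. With α = 0.1, fail to reject H₀.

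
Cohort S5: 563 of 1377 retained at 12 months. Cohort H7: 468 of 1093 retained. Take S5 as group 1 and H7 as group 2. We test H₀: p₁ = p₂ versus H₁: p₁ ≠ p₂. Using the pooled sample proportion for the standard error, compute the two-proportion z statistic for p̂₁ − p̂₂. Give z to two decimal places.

z = -0.97

p̂₁ = 563/1377 ≈ 0.4089, p̂₂ = 468/1093 ≈ 0.4282.
Pooled p̂ = (563+468)/(1377+1093) = 1031/2470 = 0.4174.
SE = √(0.243179 × 0.00164113) = 0.0200.
z = (0.4089 − 0.4282)/0.0200 = -0.0193/0.0200 = -0.97.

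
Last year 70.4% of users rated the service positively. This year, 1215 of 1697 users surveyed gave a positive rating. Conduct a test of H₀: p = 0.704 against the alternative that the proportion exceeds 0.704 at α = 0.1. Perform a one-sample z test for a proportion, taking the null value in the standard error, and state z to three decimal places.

z = 1.080

p̂ = 1215/1697 = 0.71597.
SE = √(p₀(1−p₀)/n) = √(0.20838/1697) = 0.01108.
z = (0.71597 − 0.704)/0.01108 = 0.01197/0.01108 = 1.080.
p-value = P(Z > 1.080) ≈ 0.1400; since p > α = 0.1, fail to reject H₀.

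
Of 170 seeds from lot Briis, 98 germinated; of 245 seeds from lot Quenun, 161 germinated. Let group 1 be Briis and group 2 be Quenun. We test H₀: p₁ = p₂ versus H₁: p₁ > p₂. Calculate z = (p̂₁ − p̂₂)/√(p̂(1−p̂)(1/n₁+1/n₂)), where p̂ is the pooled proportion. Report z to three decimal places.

z = -1.669

p̂₁ = 98/170 ≈ 0.576471, p̂₂ = 161/245 ≈ 0.657143.
Pooled p̂ = (98+161)/(170+245) = 259/415 = 0.624096.
SE = √(p̂(1−p̂)(1/n₁+1/n₂)) = √(0.624096·0.375904·0.00996399) = √(0.00233755) = 0.048348.
z = (0.576471 − 0.657143)/0.048348 = -0.080672/0.048348 = -1.669.
p-value = P(Z > -1.669) ≈ 0.9524.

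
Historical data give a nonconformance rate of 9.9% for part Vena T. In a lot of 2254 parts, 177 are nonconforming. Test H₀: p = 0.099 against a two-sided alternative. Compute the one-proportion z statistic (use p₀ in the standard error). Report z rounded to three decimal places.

p̂ = 177/2254 = 0.07853.
Standard error under H₀: √(0.099×0.901/2254) = 0.00629.
z = (0.07853 − 0.099)/0.00629 = -0.02047/0.00629 = -3.254.

z = -3.254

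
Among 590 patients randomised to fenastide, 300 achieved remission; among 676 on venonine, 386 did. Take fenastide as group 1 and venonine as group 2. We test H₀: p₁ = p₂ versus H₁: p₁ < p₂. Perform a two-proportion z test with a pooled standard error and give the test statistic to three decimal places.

p̂₁ = 300/590 ≈ 0.50847, p̂₂ = 386/676 ≈ 0.57101.
Pooled p̂ = (300+386)/(590+676) = 686/1266 = 0.54186.
SE = √(p̂(1−p̂)(1/n₁+1/n₂)) = √(0.54186·0.45814·0.00317421) = √(0.000787988) = 0.02807.
z = (0.50847 − 0.57101)/0.02807 = -0.06254/0.02807 = -2.228.
p-value = P(Z < -2.228) ≈ 0.0130.

z = -2.228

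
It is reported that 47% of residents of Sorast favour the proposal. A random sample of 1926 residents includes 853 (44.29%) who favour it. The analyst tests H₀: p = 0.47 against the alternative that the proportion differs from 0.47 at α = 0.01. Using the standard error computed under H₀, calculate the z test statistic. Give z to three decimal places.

z = -2.384

p̂ = 853/1926 ≈ 0.44289.
Under H₀, SE = √(0.47·0.53/1926) = √(0.000129335) = 0.01137.
z = (0.44289 − 0.47)/0.01137 = -0.02711/0.01137 = -2.384.
p-value = 2·P(Z > 2.384) ≈ 0.0171; since p > α = 0.01, fail to reject H₀.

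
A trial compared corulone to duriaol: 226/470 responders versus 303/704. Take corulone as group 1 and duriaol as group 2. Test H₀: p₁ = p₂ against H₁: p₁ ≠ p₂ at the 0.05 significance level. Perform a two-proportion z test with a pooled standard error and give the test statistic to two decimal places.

z = 1.70

p̂₁ = 226/470 = 0.48085, p̂₂ = 303/704 = 0.43040.
Pooled p̂ = (226+303)/(470+704) = 529/1174 = 0.45060.
SE = √(0.247559 × 0.00354811) = 0.02964.
z = (0.48085 − 0.43040)/0.02964 = 0.05045/0.02964 = 1.70.
p-value = 2·P(Z > 1.702) ≈ 0.0887; since p > α = 0.05, fail to reject H₀.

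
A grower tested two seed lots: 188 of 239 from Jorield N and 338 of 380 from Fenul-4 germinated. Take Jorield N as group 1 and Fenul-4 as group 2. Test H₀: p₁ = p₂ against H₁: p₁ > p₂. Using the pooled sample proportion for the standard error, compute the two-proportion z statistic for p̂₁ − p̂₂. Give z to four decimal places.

z = -3.4871

p̂₁ = 188/239 ≈ 0.786611, p̂₂ = 338/380 ≈ 0.889474.
Pooled p̂ = (188+338)/(239+380) = 526/619 = 0.849758.
SE = √(0.12767 × 0.00681568) = 0.029498.
z = (0.786611 − 0.889474)/0.029498 = -0.102863/0.029498 = -3.4871.
p-value = P(Z > -3.487) ≈ 0.9998.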